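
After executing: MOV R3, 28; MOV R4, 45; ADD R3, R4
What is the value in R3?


Register state trace:
  MOV R3, 28  → R3 = 28
  MOV R4, 45  → R4 = 45
  ADD R3, R4  → R3 = 28 + 45 = 73
Final: R3 = 73

73


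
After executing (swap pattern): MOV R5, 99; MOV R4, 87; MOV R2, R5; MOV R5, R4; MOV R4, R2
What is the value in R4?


Register state trace (swap pattern):
  MOV R5, 99  → R5 = 99
  MOV R4, 87  → R4 = 87
  MOV R2, R5  → R2 = 99  (save R5)
  MOV R5, R4  → R5 = 87  (R5 gets R4's value)
  MOV R4, R2  → R4 = 99  (R4 gets saved value)
Final: R4 = 99

99


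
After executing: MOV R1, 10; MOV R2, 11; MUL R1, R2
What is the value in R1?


Register state trace:
  MOV R1, 10  → R1 = 10
  MOV R2, 11  → R2 = 11
  MUL R1, R2  → R1 = 10 * 11 = 110
Final: R1 = 110

110


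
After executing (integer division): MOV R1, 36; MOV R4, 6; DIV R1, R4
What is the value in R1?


Register state trace:
  MOV R1, 36  → R1 = 36
  MOV R4, 6  → R4 = 6
  DIV R1, R4  → R1 = 36 // 6 = 6
Final: R1 = 6

6


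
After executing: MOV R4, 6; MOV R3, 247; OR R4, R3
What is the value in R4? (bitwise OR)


Register state trace:
  MOV R4, 6  → R4 = 6 (0b00000110)
  MOV R3, 247  → R3 = 247 (0b11110111)
  OR R4, R3   → R4 = 6 OR 247 = 247 (0b11110111)
Final: R4 = 247

247


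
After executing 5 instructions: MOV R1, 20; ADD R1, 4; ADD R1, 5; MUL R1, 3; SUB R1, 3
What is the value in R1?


Register state trace:
  MOV R1, 20  → R1 = 20
  ADD R1, 4  → R1 = 20 + 4 = 24
  ADD R1, 5  → R1 = 24 + 5 = 29
  MUL R1, 3  → R1 = 29 * 3 = 87
  SUB R1, 3  → R1 = 87 - 3 = 84
Final: R1 = 84

84


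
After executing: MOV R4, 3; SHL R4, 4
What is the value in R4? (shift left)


Register state trace:
  MOV R4, 3  → R4 = 3
  SHL R4, 4  → R4 = 3 << 4 = 3 * 2^4 = 48
Final: R4 = 48

48


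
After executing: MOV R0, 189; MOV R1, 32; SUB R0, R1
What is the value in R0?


Register state trace:
  MOV R0, 189  → R0 = 189
  MOV R1, 32  → R1 = 32
  SUB R0, R1  → R0 = 189 - 32 = 157
Final: R0 = 157

157


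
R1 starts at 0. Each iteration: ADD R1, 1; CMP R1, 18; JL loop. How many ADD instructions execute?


Loop trace (R1 starts at 0, target 18, step 1):
  ADD #1: R1 = 0 + 1 = 1  → 1 < 18, loop
  ADD #2: R1 = 1 + 1 = 2  → 2 < 18, loop
  ADD #3: R1 = 2 + 1 = 3  → 3 < 18, loop
  ADD #4: R1 = 3 + 1 = 4  → 4 < 18, loop
  ADD #5: R1 = 4 + 1 = 5  → 5 < 18, loop
  ADD #6: R1 = 5 + 1 = 6  → 6 < 18, loop
  ADD #7: R1 = 6 + 1 = 7  → 7 < 18, loop
  ADD #8: R1 = 7 + 1 = 8  → 8 < 18, loop
  ADD #9: R1 = 8 + 1 = 9  → 9 < 18, loop
  ADD #10: R1 = 9 + 1 = 10  → 10 < 18, loop
  ADD #11: R1 = 10 + 1 = 11  → 11 < 18, loop
  ADD #12: R1 = 11 + 1 = 12  → 12 < 18, loop
  ADD #13: R1 = 12 + 1 = 13  → 13 < 18, loop
  ADD #14: R1 = 13 + 1 = 14  → 14 < 18, loop
  ADD #15: R1 = 14 + 1 = 15  → 15 < 18, loop
  ADD #16: R1 = 15 + 1 = 16  → 16 < 18, loop
  ADD #17: R1 = 16 + 1 = 17  → 17 < 18, loop
  ADD #18: R1 = 17 + 1 = 18  → 18 >= 18, exit
Total ADD instructions: 18

18


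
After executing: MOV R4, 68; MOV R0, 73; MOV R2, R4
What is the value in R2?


Register state trace:
  MOV R4, 68  → R4 = 68
  MOV R0, 73  → R0 = 73
  MOV R2, R4  → R2 = 68
Final: R2 = 68

68


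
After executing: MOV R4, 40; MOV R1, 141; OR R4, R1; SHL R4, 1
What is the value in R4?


Register state trace:
  MOV R4, 40  → R4 = 40 (0b00101000)
  MOV R1, 141  → R1 = 141 (0b10001101)
  OR R4, R1  → R4 = 40 OR 141 = 173 (0b10101101)
  SHL R4, 1  → R4 = 173 << 1 = 346
Final: R4 = 346

346


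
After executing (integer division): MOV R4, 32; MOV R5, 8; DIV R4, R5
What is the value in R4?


Register state trace:
  MOV R4, 32  → R4 = 32
  MOV R5, 8  → R5 = 8
  DIV R4, R5  → R4 = 32 // 8 = 4
Final: R4 = 4

4


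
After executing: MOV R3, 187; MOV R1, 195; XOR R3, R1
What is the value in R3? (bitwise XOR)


Register state trace:
  MOV R3, 187  → R3 = 187 (0b10111011)
  MOV R1, 195  → R1 = 195 (0b11000011)
  XOR R3, R1  → R3 = 187 XOR 195 = 120 (0b01111000)
Final: R3 = 120

120


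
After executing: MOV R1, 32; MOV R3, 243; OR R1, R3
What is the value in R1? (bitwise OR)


Register state trace:
  MOV R1, 32  → R1 = 32 (0b00100000)
  MOV R3, 243  → R3 = 243 (0b11110011)
  OR R1, R3   → R1 = 32 OR 243 = 243 (0b11110011)
Final: R1 = 243

243


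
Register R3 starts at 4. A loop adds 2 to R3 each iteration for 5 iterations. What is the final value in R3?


Starting value: R3 = 4
  Iter 1: R3 = 4 + 2 = 6
  Iter 2: R3 = 6 + 2 = 8
  Iter 3: R3 = 8 + 2 = 10
  Iter 4: R3 = 10 + 2 = 12
  Iter 5: R3 = 12 + 2 = 14
Final: R3 = 14

14


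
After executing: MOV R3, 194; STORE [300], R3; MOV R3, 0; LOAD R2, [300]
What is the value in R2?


Register and memory trace:
  MOV R3, 194  → R3 = 194
  STORE [300], R3  → mem[300] = 194
  MOV R3, 0  → R3 = 0
  LOAD R2, [300]  → R2 = mem[300] = 194
Final: R2 = 194

194


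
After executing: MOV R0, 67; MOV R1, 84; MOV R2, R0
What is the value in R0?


Register state trace:
  MOV R0, 67  → R0 = 67
  MOV R1, 84  → R1 = 84
  MOV R2, R0  → R2 = 67
Final: R0 = 67

67


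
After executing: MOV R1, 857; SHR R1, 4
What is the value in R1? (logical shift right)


Register state trace:
  MOV R1, 857  → R1 = 857
  SHR R1, 4  → R1 = 857 >> 4 = 857 // 2^4 = 53
Final: R1 = 53

53


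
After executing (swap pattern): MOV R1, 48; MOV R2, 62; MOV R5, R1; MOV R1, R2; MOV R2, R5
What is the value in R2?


Register state trace (swap pattern):
  MOV R1, 48  → R1 = 48
  MOV R2, 62  → R2 = 62
  MOV R5, R1  → R5 = 48  (save R1)
  MOV R1, R2  → R1 = 62  (R1 gets R2's value)
  MOV R2, R5  → R2 = 48  (R2 gets saved value)
Final: R2 = 48

48


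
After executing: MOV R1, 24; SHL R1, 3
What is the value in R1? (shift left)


Register state trace:
  MOV R1, 24  → R1 = 24
  SHL R1, 3  → R1 = 24 << 3 = 24 * 2^3 = 192
Final: R1 = 192

192


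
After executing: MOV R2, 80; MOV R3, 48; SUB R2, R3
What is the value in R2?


Register state trace:
  MOV R2, 80  → R2 = 80
  MOV R3, 48  → R3 = 48
  SUB R2, R3  → R2 = 80 - 48 = 32
Final: R2 = 32

32


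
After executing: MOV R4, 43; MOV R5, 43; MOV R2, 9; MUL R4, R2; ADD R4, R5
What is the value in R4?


Register state trace:
  MOV R4, 43  → R4 = 43
  MOV R5, 43  → R5 = 43
  MOV R2, 9  → R2 = 9
  MUL R4, R2  → R4 = 43 * 9 = 387
  ADD R4, R5  → R4 = 387 + 43 = 430
Final: R4 = 430

430


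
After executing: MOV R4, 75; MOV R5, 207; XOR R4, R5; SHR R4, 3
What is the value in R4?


Register state trace:
  MOV R4, 75  → R4 = 75 (0b01001011)
  MOV R5, 207  → R5 = 207 (0b11001111)
  XOR R4, R5  → R4 = 75 XOR 207 = 132 (0b10000100)
  SHR R4, 3  → R4 = 132 >> 3 = 16
Final: R4 = 16

16


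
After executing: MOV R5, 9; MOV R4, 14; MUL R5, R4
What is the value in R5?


Register state trace:
  MOV R5, 9  → R5 = 9
  MOV R4, 14  → R4 = 14
  MUL R5, R4  → R5 = 9 * 14 = 126
Final: R5 = 126

126


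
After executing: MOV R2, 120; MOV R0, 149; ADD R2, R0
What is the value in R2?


Register state trace:
  MOV R2, 120  → R2 = 120
  MOV R0, 149  → R0 = 149
  ADD R2, R0  → R2 = 120 + 149 = 269
Final: R2 = 269

269


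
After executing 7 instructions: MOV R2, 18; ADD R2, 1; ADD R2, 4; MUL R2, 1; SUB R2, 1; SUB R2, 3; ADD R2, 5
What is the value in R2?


Register state trace:
  MOV R2, 18  → R2 = 18
  ADD R2, 1  → R2 = 18 + 1 = 19
  ADD R2, 4  → R2 = 19 + 4 = 23
  MUL R2, 1  → R2 = 23 * 1 = 23
  SUB R2, 1  → R2 = 23 - 1 = 22
  SUB R2, 3  → R2 = 22 - 3 = 19
  ADD R2, 5  → R2 = 19 + 5 = 24
Final: R2 = 24

24


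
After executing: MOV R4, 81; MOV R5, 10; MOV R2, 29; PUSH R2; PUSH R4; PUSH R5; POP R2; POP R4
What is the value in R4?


Stack trace (top is rightmost):
  MOV R4, 81  → R4 = 81
  MOV R5, 10  → R5 = 10
  MOV R2, 29  → R2 = 29
  PUSH R2  → stack: [29]
  PUSH R4  → stack: [29, 81]
  PUSH R5  → stack: [29, 81, 10]
  POP R2  → R2 = 10, stack: [29, 81]
  POP R4  → R4 = 81, stack: [29]
Final: R4 = 81

81


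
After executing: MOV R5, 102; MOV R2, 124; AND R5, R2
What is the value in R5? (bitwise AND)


Register state trace:
  MOV R5, 102  → R5 = 102 (0b01100110)
  MOV R2, 124  → R2 = 124 (0b01111100)
  AND R5, R2  → R5 = 102 AND 124 = 100 (0b01100100)
Final: R5 = 100

100


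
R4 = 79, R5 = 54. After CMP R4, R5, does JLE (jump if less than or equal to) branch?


Trace:
  R4 = 79, R5 = 54
  CMP R4, R5  → compares 79 vs 54
  JLE checks: is 79 less than or equal to 54?
  79 > 54, so condition is false
Branch taken: No

No


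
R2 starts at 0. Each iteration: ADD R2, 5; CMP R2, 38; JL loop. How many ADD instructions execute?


Loop trace (R2 starts at 0, target 38, step 5):
  ADD #1: R2 = 0 + 5 = 5  → 5 < 38, loop
  ADD #2: R2 = 5 + 5 = 10  → 10 < 38, loop
  ADD #3: R2 = 10 + 5 = 15  → 15 < 38, loop
  ADD #4: R2 = 15 + 5 = 20  → 20 < 38, loop
  ADD #5: R2 = 20 + 5 = 25  → 25 < 38, loop
  ADD #6: R2 = 25 + 5 = 30  → 30 < 38, loop
  ADD #7: R2 = 30 + 5 = 35  → 35 < 38, loop
  ADD #8: R2 = 35 + 5 = 40  → 40 >= 38, exit
Total ADD instructions: 8

8


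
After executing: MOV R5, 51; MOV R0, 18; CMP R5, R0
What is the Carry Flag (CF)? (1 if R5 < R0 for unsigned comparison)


Register state trace:
  MOV R5, 51  → R5 = 51
  MOV R0, 18  → R0 = 18
  CMP R5, R0  → unsigned 51 - 18: no borrow
  51 >= 18, so CF = 0
CF = 0

0


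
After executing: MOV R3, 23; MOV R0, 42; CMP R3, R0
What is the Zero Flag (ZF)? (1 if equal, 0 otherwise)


Register state trace:
  MOV R3, 23  → R3 = 23
  MOV R0, 42  → R0 = 42
  CMP R3, R0  → computes 23 - 42 = -19
  Result is nonzero, so values are not equal
ZF = 0

0


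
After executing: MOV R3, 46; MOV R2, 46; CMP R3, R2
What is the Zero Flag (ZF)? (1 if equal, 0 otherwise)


Register state trace:
  MOV R3, 46  → R3 = 46
  MOV R2, 46  → R2 = 46
  CMP R3, R2  → computes 46 - 46 = 0
  Result is zero, so values are equal
ZF = 1

1


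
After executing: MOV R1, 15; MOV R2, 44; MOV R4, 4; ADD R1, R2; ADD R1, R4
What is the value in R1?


Register state trace:
  MOV R1, 15  → R1 = 15
  MOV R2, 44  → R2 = 44
  MOV R4, 4  → R4 = 4
  ADD R1, R2  → R1 = 15 + 44 = 59
  ADD R1, R4  → R1 = 59 + 4 = 63
Final: R1 = 63

63


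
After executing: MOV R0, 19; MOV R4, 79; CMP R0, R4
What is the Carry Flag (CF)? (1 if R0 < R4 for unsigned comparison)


Register state trace:
  MOV R0, 19  → R0 = 19
  MOV R4, 79  → R4 = 79
  CMP R0, R4  → unsigned 19 - 79: borrow occurs
  19 < 79, so CF = 1
CF = 1

1


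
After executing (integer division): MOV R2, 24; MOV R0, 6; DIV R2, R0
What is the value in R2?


Register state trace:
  MOV R2, 24  → R2 = 24
  MOV R0, 6  → R0 = 6
  DIV R2, R0  → R2 = 24 // 6 = 4
Final: R2 = 4

4


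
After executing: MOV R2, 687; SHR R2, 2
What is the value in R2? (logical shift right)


Register state trace:
  MOV R2, 687  → R2 = 687
  SHR R2, 2  → R2 = 687 >> 2 = 687 // 2^2 = 171
Final: R2 = 171

171


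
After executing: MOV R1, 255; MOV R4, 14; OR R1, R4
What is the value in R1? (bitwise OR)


Register state trace:
  MOV R1, 255  → R1 = 255 (0b11111111)
  MOV R4, 14  → R4 = 14 (0b00001110)
  OR R1, R4   → R1 = 255 OR 14 = 255 (0b11111111)
Final: R1 = 255

255


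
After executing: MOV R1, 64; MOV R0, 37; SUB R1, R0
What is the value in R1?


Register state trace:
  MOV R1, 64  → R1 = 64
  MOV R0, 37  → R0 = 37
  SUB R1, R0  → R1 = 64 - 37 = 27
Final: R1 = 27

27


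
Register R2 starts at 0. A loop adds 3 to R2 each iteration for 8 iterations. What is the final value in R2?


Starting value: R2 = 0
  Iter 1: R2 = 0 + 3 = 3
  Iter 2: R2 = 3 + 3 = 6
  Iter 3: R2 = 6 + 3 = 9
  Iter 4: R2 = 9 + 3 = 12
  Iter 5: R2 = 12 + 3 = 15
  Iter 6: R2 = 15 + 3 = 18
  Iter 7: R2 = 18 + 3 = 21
  Iter 8: R2 = 21 + 3 = 24
Final: R2 = 24

24


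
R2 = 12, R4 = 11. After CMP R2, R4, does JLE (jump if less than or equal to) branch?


Trace:
  R2 = 12, R4 = 11
  CMP R2, R4  → compares 12 vs 11
  JLE checks: is 12 less than or equal to 11?
  12 > 11, so condition is false
Branch taken: No

No


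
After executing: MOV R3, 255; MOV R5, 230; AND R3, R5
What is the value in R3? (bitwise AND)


Register state trace:
  MOV R3, 255  → R3 = 255 (0b11111111)
  MOV R5, 230  → R5 = 230 (0b11100110)
  AND R3, R5  → R3 = 255 AND 230 = 230 (0b11100110)
Final: R3 = 230

230


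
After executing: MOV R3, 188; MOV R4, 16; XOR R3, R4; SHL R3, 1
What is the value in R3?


Register state trace:
  MOV R3, 188  → R3 = 188 (0b10111100)
  MOV R4, 16  → R4 = 16 (0b00010000)
  XOR R3, R4  → R3 = 188 XOR 16 = 172 (0b10101100)
  SHL R3, 1  → R3 = 172 << 1 = 344
Final: R3 = 344

344


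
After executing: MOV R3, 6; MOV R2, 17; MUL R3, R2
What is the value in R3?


Register state trace:
  MOV R3, 6  → R3 = 6
  MOV R2, 17  → R2 = 17
  MUL R3, R2  → R3 = 6 * 17 = 102
Final: R3 = 102

102


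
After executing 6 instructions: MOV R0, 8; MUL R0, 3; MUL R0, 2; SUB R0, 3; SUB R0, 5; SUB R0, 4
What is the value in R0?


Register state trace:
  MOV R0, 8  → R0 = 8
  MUL R0, 3  → R0 = 8 * 3 = 24
  MUL R0, 2  → R0 = 24 * 2 = 48
  SUB R0, 3  → R0 = 48 - 3 = 45
  SUB R0, 5  → R0 = 45 - 5 = 40
  SUB R0, 4  → R0 = 40 - 4 = 36
Final: R0 = 36

36


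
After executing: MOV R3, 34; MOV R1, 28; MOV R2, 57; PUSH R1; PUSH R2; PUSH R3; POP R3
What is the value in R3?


Stack trace (top is rightmost):
  MOV R3, 34  → R3 = 34
  MOV R1, 28  → R1 = 28
  MOV R2, 57  → R2 = 57
  PUSH R1  → stack: [28]
  PUSH R2  → stack: [28, 57]
  PUSH R3  → stack: [28, 57, 34]
  POP R3  → R3 = 34, stack: [28, 57]
Final: R3 = 34

34


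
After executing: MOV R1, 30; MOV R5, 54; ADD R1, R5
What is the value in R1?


Register state trace:
  MOV R1, 30  → R1 = 30
  MOV R5, 54  → R5 = 54
  ADD R1, R5  → R1 = 30 + 54 = 84
Final: R1 = 84

84


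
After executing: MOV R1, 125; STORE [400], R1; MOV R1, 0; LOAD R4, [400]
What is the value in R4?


Register and memory trace:
  MOV R1, 125  → R1 = 125
  STORE [400], R1  → mem[400] = 125
  MOV R1, 0  → R1 = 0
  LOAD R4, [400]  → R4 = mem[400] = 125
Final: R4 = 125

125


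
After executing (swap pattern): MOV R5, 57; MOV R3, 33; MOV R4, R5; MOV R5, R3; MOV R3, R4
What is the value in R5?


Register state trace (swap pattern):
  MOV R5, 57  → R5 = 57
  MOV R3, 33  → R3 = 33
  MOV R4, R5  → R4 = 57  (save R5)
  MOV R5, R3  → R5 = 33  (R5 gets R3's value)
  MOV R3, R4  → R3 = 57  (R3 gets saved value)
Final: R5 = 33

33


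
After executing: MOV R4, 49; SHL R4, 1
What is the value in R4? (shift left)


Register state trace:
  MOV R4, 49  → R4 = 49
  SHL R4, 1  → R4 = 49 << 1 = 49 * 2^1 = 98
Final: R4 = 98

98


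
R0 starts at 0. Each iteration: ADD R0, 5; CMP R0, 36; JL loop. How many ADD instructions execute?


Loop trace (R0 starts at 0, target 36, step 5):
  ADD #1: R0 = 0 + 5 = 5  → 5 < 36, loop
  ADD #2: R0 = 5 + 5 = 10  → 10 < 36, loop
  ADD #3: R0 = 10 + 5 = 15  → 15 < 36, loop
  ADD #4: R0 = 15 + 5 = 20  → 20 < 36, loop
  ADD #5: R0 = 20 + 5 = 25  → 25 < 36, loop
  ADD #6: R0 = 25 + 5 = 30  → 30 < 36, loop
  ADD #7: R0 = 30 + 5 = 35  → 35 < 36, loop
  ADD #8: R0 = 35 + 5 = 40  → 40 >= 36, exit
Total ADD instructions: 8

8


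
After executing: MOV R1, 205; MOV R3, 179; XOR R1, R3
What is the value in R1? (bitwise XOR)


Register state trace:
  MOV R1, 205  → R1 = 205 (0b11001101)
  MOV R3, 179  → R3 = 179 (0b10110011)
  XOR R1, R3  → R1 = 205 XOR 179 = 126 (0b01111110)
Final: R1 = 126

126


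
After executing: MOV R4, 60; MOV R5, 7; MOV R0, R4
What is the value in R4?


Register state trace:
  MOV R4, 60  → R4 = 60
  MOV R5, 7  → R5 = 7
  MOV R0, R4  → R0 = 60
Final: R4 = 60

60


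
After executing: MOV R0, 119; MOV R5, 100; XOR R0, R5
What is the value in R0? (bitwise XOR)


Register state trace:
  MOV R0, 119  → R0 = 119 (0b01110111)
  MOV R5, 100  → R5 = 100 (0b01100100)
  XOR R0, R5  → R0 = 119 XOR 100 = 19 (0b00010011)
Final: R0 = 19

19


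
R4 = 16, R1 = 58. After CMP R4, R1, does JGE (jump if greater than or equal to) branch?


Trace:
  R4 = 16, R1 = 58
  CMP R4, R1  → compares 16 vs 58
  JGE checks: is 16 greater than or equal to 58?
  16 < 58, so condition is false
Branch taken: No

No


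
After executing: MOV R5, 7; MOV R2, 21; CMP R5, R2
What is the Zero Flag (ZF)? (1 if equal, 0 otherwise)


Register state trace:
  MOV R5, 7  → R5 = 7
  MOV R2, 21  → R2 = 21
  CMP R5, R2  → computes 7 - 21 = -14
  Result is nonzero, so values are not equal
ZF = 0

0


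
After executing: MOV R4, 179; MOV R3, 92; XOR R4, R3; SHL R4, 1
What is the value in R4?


Register state trace:
  MOV R4, 179  → R4 = 179 (0b10110011)
  MOV R3, 92  → R3 = 92 (0b01011100)
  XOR R4, R3  → R4 = 179 XOR 92 = 239 (0b11101111)
  SHL R4, 1  → R4 = 239 << 1 = 478
Final: R4 = 478

478


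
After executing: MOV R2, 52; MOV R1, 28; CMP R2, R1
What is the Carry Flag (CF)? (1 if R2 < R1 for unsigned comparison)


Register state trace:
  MOV R2, 52  → R2 = 52
  MOV R1, 28  → R1 = 28
  CMP R2, R1  → unsigned 52 - 28: no borrow
  52 >= 28, so CF = 0
CF = 0

0


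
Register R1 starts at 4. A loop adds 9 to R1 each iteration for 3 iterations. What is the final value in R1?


Starting value: R1 = 4
  Iter 1: R1 = 4 + 9 = 13
  Iter 2: R1 = 13 + 9 = 22
  Iter 3: R1 = 22 + 9 = 31
Final: R1 = 31

31


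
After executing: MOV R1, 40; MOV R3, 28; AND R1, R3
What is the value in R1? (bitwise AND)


Register state trace:
  MOV R1, 40  → R1 = 40 (0b00101000)
  MOV R3, 28  → R3 = 28 (0b00011100)
  AND R1, R3  → R1 = 40 AND 28 = 8 (0b00001000)
Final: R1 = 8

8


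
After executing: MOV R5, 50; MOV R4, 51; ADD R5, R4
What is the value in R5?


Register state trace:
  MOV R5, 50  → R5 = 50
  MOV R4, 51  → R4 = 51
  ADD R5, R4  → R5 = 50 + 51 = 101
Final: R5 = 101

101


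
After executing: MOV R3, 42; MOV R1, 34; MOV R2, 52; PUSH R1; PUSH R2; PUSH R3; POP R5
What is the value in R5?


Stack trace (top is rightmost):
  MOV R3, 42  → R3 = 42
  MOV R1, 34  → R1 = 34
  MOV R2, 52  → R2 = 52
  PUSH R1  → stack: [34]
  PUSH R2  → stack: [34, 52]
  PUSH R3  → stack: [34, 52, 42]
  POP R5  → R5 = 42, stack: [34, 52]
Final: R5 = 42

42


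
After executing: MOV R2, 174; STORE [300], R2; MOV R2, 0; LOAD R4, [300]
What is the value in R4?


Register and memory trace:
  MOV R2, 174  → R2 = 174
  STORE [300], R2  → mem[300] = 174
  MOV R2, 0  → R2 = 0
  LOAD R4, [300]  → R4 = mem[300] = 174
Final: R4 = 174

174


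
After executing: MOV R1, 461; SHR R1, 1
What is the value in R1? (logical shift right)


Register state trace:
  MOV R1, 461  → R1 = 461
  SHR R1, 1  → R1 = 461 >> 1 = 461 // 2^1 = 230
Final: R1 = 230

230


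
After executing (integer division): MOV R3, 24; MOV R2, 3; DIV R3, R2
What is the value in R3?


Register state trace:
  MOV R3, 24  → R3 = 24
  MOV R2, 3  → R2 = 3
  DIV R3, R2  → R3 = 24 // 3 = 8
Final: R3 = 8

8


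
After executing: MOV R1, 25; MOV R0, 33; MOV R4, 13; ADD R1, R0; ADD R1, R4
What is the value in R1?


Register state trace:
  MOV R1, 25  → R1 = 25
  MOV R0, 33  → R0 = 33
  MOV R4, 13  → R4 = 13
  ADD R1, R0  → R1 = 25 + 33 = 58
  ADD R1, R4  → R1 = 58 + 13 = 71
Final: R1 = 71

71


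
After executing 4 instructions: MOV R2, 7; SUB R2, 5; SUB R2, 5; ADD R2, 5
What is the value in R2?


Register state trace:
  MOV R2, 7  → R2 = 7
  SUB R2, 5  → R2 = 7 - 5 = 2
  SUB R2, 5  → R2 = 2 - 5 = -3
  ADD R2, 5  → R2 = -3 + 5 = 2
Final: R2 = 2

2


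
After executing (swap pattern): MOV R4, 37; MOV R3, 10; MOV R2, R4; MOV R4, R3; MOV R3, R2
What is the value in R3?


Register state trace (swap pattern):
  MOV R4, 37  → R4 = 37
  MOV R3, 10  → R3 = 10
  MOV R2, R4  → R2 = 37  (save R4)
  MOV R4, R3  → R4 = 10  (R4 gets R3's value)
  MOV R3, R2  → R3 = 37  (R3 gets saved value)
Final: R3 = 37

37


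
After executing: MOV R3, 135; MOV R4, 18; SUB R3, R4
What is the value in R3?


Register state trace:
  MOV R3, 135  → R3 = 135
  MOV R4, 18  → R4 = 18
  SUB R3, R4  → R3 = 135 - 18 = 117
Final: R3 = 117

117


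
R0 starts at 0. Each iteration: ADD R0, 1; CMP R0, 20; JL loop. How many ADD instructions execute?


Loop trace (R0 starts at 0, target 20, step 1):
  ADD #1: R0 = 0 + 1 = 1  → 1 < 20, loop
  ADD #2: R0 = 1 + 1 = 2  → 2 < 20, loop
  ADD #3: R0 = 2 + 1 = 3  → 3 < 20, loop
  ADD #4: R0 = 3 + 1 = 4  → 4 < 20, loop
  ADD #5: R0 = 4 + 1 = 5  → 5 < 20, loop
  ADD #6: R0 = 5 + 1 = 6  → 6 < 20, loop
  ADD #7: R0 = 6 + 1 = 7  → 7 < 20, loop
  ADD #8: R0 = 7 + 1 = 8  → 8 < 20, loop
  ADD #9: R0 = 8 + 1 = 9  → 9 < 20, loop
  ADD #10: R0 = 9 + 1 = 10  → 10 < 20, loop
  ADD #11: R0 = 10 + 1 = 11  → 11 < 20, loop
  ADD #12: R0 = 11 + 1 = 12  → 12 < 20, loop
  ADD #13: R0 = 12 + 1 = 13  → 13 < 20, loop
  ADD #14: R0 = 13 + 1 = 14  → 14 < 20, loop
  ADD #15: R0 = 14 + 1 = 15  → 15 < 20, loop
  ADD #16: R0 = 15 + 1 = 16  → 16 < 20, loop
  ADD #17: R0 = 16 + 1 = 17  → 17 < 20, loop
  ADD #18: R0 = 17 + 1 = 18  → 18 < 20, loop
  ADD #19: R0 = 18 + 1 = 19  → 19 < 20, loop
  ADD #20: R0 = 19 + 1 = 20  → 20 >= 20, exit
Total ADD instructions: 20

20


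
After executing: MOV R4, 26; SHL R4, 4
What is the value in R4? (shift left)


Register state trace:
  MOV R4, 26  → R4 = 26
  SHL R4, 4  → R4 = 26 << 4 = 26 * 2^4 = 416
Final: R4 = 416

416


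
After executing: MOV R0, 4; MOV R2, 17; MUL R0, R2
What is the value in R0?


Register state trace:
  MOV R0, 4  → R0 = 4
  MOV R2, 17  → R2 = 17
  MUL R0, R2  → R0 = 4 * 17 = 68
Final: R0 = 68

68


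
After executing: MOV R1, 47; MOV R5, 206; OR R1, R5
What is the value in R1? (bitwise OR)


Register state trace:
  MOV R1, 47  → R1 = 47 (0b00101111)
  MOV R5, 206  → R5 = 206 (0b11001110)
  OR R1, R5   → R1 = 47 OR 206 = 239 (0b11101111)
Final: R1 = 239

239


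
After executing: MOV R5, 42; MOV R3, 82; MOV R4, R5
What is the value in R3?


Register state trace:
  MOV R5, 42  → R5 = 42
  MOV R3, 82  → R3 = 82
  MOV R4, R5  → R4 = 42
Final: R3 = 82

82


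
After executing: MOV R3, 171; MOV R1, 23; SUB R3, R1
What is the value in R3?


Register state trace:
  MOV R3, 171  → R3 = 171
  MOV R1, 23  → R1 = 23
  SUB R3, R1  → R3 = 171 - 23 = 148
Final: R3 = 148

148


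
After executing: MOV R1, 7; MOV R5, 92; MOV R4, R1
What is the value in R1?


Register state trace:
  MOV R1, 7  → R1 = 7
  MOV R5, 92  → R5 = 92
  MOV R4, R1  → R4 = 7
Final: R1 = 7

7


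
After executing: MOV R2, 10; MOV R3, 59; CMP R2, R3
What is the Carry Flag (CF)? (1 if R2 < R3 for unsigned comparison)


Register state trace:
  MOV R2, 10  → R2 = 10
  MOV R3, 59  → R3 = 59
  CMP R2, R3  → unsigned 10 - 59: borrow occurs
  10 < 59, so CF = 1
CF = 1

1


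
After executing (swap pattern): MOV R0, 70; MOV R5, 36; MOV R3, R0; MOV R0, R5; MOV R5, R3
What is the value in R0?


Register state trace (swap pattern):
  MOV R0, 70  → R0 = 70
  MOV R5, 36  → R5 = 36
  MOV R3, R0  → R3 = 70  (save R0)
  MOV R0, R5  → R0 = 36  (R0 gets R5's value)
  MOV R5, R3  → R5 = 70  (R5 gets saved value)
Final: R0 = 36

36


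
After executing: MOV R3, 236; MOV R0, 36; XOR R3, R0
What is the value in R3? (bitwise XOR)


Register state trace:
  MOV R3, 236  → R3 = 236 (0b11101100)
  MOV R0, 36  → R0 = 36 (0b00100100)
  XOR R3, R0  → R3 = 236 XOR 36 = 200 (0b11001000)
Final: R3 = 200

200


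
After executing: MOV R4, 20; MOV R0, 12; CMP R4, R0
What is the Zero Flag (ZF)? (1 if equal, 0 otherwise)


Register state trace:
  MOV R4, 20  → R4 = 20
  MOV R0, 12  → R0 = 12
  CMP R4, R0  → computes 20 - 12 = 8
  Result is nonzero, so values are not equal
ZF = 0

0


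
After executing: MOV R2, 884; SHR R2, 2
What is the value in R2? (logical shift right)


Register state trace:
  MOV R2, 884  → R2 = 884
  SHR R2, 2  → R2 = 884 >> 2 = 884 // 2^2 = 221
Final: R2 = 221

221


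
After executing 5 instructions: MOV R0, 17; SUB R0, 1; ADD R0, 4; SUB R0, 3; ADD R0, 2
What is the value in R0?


Register state trace:
  MOV R0, 17  → R0 = 17
  SUB R0, 1  → R0 = 17 - 1 = 16
  ADD R0, 4  → R0 = 16 + 4 = 20
  SUB R0, 3  → R0 = 20 - 3 = 17
  ADD R0, 2  → R0 = 17 + 2 = 19
Final: R0 = 19

19


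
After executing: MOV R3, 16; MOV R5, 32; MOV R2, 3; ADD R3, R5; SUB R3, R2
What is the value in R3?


Register state trace:
  MOV R3, 16  → R3 = 16
  MOV R5, 32  → R5 = 32
  MOV R2, 3  → R2 = 3
  ADD R3, R5  → R3 = 16 + 32 = 48
  SUB R3, R2  → R3 = 48 - 3 = 45
Final: R3 = 45

45


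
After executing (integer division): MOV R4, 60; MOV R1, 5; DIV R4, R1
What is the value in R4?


Register state trace:
  MOV R4, 60  → R4 = 60
  MOV R1, 5  → R1 = 5
  DIV R4, R1  → R4 = 60 // 5 = 12
Final: R4 = 12

12


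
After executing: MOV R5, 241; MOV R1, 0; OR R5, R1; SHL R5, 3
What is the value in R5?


Register state trace:
  MOV R5, 241  → R5 = 241 (0b11110001)
  MOV R1, 0  → R1 = 0 (0b00000000)
  OR R5, R1  → R5 = 241 OR 0 = 241 (0b11110001)
  SHL R5, 3  → R5 = 241 << 3 = 1928
Final: R5 = 1928

1928


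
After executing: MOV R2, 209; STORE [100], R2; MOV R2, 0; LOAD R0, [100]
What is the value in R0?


Register and memory trace:
  MOV R2, 209  → R2 = 209
  STORE [100], R2  → mem[100] = 209
  MOV R2, 0  → R2 = 0
  LOAD R0, [100]  → R0 = mem[100] = 209
Final: R0 = 209

209


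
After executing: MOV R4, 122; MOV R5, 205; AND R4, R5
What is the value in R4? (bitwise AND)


Register state trace:
  MOV R4, 122  → R4 = 122 (0b01111010)
  MOV R5, 205  → R5 = 205 (0b11001101)
  AND R4, R5  → R4 = 122 AND 205 = 72 (0b01001000)
Final: R4 = 72

72


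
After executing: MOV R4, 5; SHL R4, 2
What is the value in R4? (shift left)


Register state trace:
  MOV R4, 5  → R4 = 5
  SHL R4, 2  → R4 = 5 << 2 = 5 * 2^2 = 20
Final: R4 = 20

20


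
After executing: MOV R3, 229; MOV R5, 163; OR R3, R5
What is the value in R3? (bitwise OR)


Register state trace:
  MOV R3, 229  → R3 = 229 (0b11100101)
  MOV R5, 163  → R5 = 163 (0b10100011)
  OR R3, R5   → R3 = 229 OR 163 = 231 (0b11100111)
Final: R3 = 231

231


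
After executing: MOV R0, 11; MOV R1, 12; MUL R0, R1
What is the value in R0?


Register state trace:
  MOV R0, 11  → R0 = 11
  MOV R1, 12  → R1 = 12
  MUL R0, R1  → R0 = 11 * 12 = 132
Final: R0 = 132

132


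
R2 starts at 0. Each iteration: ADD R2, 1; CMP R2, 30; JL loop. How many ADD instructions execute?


Loop trace (R2 starts at 0, target 30, step 1):
  ADD #1: R2 = 0 + 1 = 1  → 1 < 30, loop
  ADD #2: R2 = 1 + 1 = 2  → 2 < 30, loop
  ADD #3: R2 = 2 + 1 = 3  → 3 < 30, loop
  ADD #4: R2 = 3 + 1 = 4  → 4 < 30, loop
  ADD #5: R2 = 4 + 1 = 5  → 5 < 30, loop
  ADD #6: R2 = 5 + 1 = 6  → 6 < 30, loop
  ADD #7: R2 = 6 + 1 = 7  → 7 < 30, loop
  ADD #8: R2 = 7 + 1 = 8  → 8 < 30, loop
  ADD #9: R2 = 8 + 1 = 9  → 9 < 30, loop
  ADD #10: R2 = 9 + 1 = 10  → 10 < 30, loop
  ADD #11: R2 = 10 + 1 = 11  → 11 < 30, loop
  ADD #12: R2 = 11 + 1 = 12  → 12 < 30, loop
  ADD #13: R2 = 12 + 1 = 13  → 13 < 30, loop
  ADD #14: R2 = 13 + 1 = 14  → 14 < 30, loop
  ADD #15: R2 = 14 + 1 = 15  → 15 < 30, loop
  ADD #16: R2 = 15 + 1 = 16  → 16 < 30, loop
  ADD #17: R2 = 16 + 1 = 17  → 17 < 30, loop
  ADD #18: R2 = 17 + 1 = 18  → 18 < 30, loop
  ADD #19: R2 = 18 + 1 = 19  → 19 < 30, loop
  ADD #20: R2 = 19 + 1 = 20  → 20 < 30, loop
  ADD #21: R2 = 20 + 1 = 21  → 21 < 30, loop
  ADD #22: R2 = 21 + 1 = 22  → 22 < 30, loop
  ADD #23: R2 = 22 + 1 = 23  → 23 < 30, loop
  ADD #24: R2 = 23 + 1 = 24  → 24 < 30, loop
  ADD #25: R2 = 24 + 1 = 25  → 25 < 30, loop
  ADD #26: R2 = 25 + 1 = 26  → 26 < 30, loop
  ADD #27: R2 = 26 + 1 = 27  → 27 < 30, loop
  ADD #28: R2 = 27 + 1 = 28  → 28 < 30, loop
  ADD #29: R2 = 28 + 1 = 29  → 29 < 30, loop
  ADD #30: R2 = 29 + 1 = 30  → 30 >= 30, exit
Total ADD instructions: 30

30


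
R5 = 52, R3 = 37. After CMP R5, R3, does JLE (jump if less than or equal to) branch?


Trace:
  R5 = 52, R3 = 37
  CMP R5, R3  → compares 52 vs 37
  JLE checks: is 52 less than or equal to 37?
  52 > 37, so condition is false
Branch taken: No

No


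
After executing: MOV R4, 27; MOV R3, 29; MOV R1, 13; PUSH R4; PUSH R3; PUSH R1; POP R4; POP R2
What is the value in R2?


Stack trace (top is rightmost):
  MOV R4, 27  → R4 = 27
  MOV R3, 29  → R3 = 29
  MOV R1, 13  → R1 = 13
  PUSH R4  → stack: [27]
  PUSH R3  → stack: [27, 29]
  PUSH R1  → stack: [27, 29, 13]
  POP R4  → R4 = 13, stack: [27, 29]
  POP R2  → R2 = 29, stack: [27]
Final: R2 = 29

29


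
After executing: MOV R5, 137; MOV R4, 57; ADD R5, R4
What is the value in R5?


Register state trace:
  MOV R5, 137  → R5 = 137
  MOV R4, 57  → R4 = 57
  ADD R5, R4  → R5 = 137 + 57 = 194
Final: R5 = 194

194


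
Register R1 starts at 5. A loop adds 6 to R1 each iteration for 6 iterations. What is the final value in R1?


Starting value: R1 = 5
  Iter 1: R1 = 5 + 6 = 11
  Iter 2: R1 = 11 + 6 = 17
  Iter 3: R1 = 17 + 6 = 23
  Iter 4: R1 = 23 + 6 = 29
  Iter 5: R1 = 29 + 6 = 35
  Iter 6: R1 = 35 + 6 = 41
Final: R1 = 41

41


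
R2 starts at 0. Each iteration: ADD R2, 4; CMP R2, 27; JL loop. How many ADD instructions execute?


Loop trace (R2 starts at 0, target 27, step 4):
  ADD #1: R2 = 0 + 4 = 4  → 4 < 27, loop
  ADD #2: R2 = 4 + 4 = 8  → 8 < 27, loop
  ADD #3: R2 = 8 + 4 = 12  → 12 < 27, loop
  ADD #4: R2 = 12 + 4 = 16  → 16 < 27, loop
  ADD #5: R2 = 16 + 4 = 20  → 20 < 27, loop
  ADD #6: R2 = 20 + 4 = 24  → 24 < 27, loop
  ADD #7: R2 = 24 + 4 = 28  → 28 >= 27, exit
Total ADD instructions: 7

7


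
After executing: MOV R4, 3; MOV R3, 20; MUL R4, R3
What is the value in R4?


Register state trace:
  MOV R4, 3  → R4 = 3
  MOV R3, 20  → R3 = 20
  MUL R4, R3  → R4 = 3 * 20 = 60
Final: R4 = 60

60


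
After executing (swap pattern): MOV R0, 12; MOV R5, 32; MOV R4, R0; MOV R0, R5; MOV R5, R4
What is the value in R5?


Register state trace (swap pattern):
  MOV R0, 12  → R0 = 12
  MOV R5, 32  → R5 = 32
  MOV R4, R0  → R4 = 12  (save R0)
  MOV R0, R5  → R0 = 32  (R0 gets R5's value)
  MOV R5, R4  → R5 = 12  (R5 gets saved value)
Final: R5 = 12

12


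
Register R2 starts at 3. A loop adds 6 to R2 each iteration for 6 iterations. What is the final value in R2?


Starting value: R2 = 3
  Iter 1: R2 = 3 + 6 = 9
  Iter 2: R2 = 9 + 6 = 15
  Iter 3: R2 = 15 + 6 = 21
  Iter 4: R2 = 21 + 6 = 27
  Iter 5: R2 = 27 + 6 = 33
  Iter 6: R2 = 33 + 6 = 39
Final: R2 = 39

39


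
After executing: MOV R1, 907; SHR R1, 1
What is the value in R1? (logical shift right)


Register state trace:
  MOV R1, 907  → R1 = 907
  SHR R1, 1  → R1 = 907 >> 1 = 907 // 2^1 = 453
Final: R1 = 453

453


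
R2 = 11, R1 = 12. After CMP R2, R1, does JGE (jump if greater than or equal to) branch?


Trace:
  R2 = 11, R1 = 12
  CMP R2, R1  → compares 11 vs 12
  JGE checks: is 11 greater than or equal to 12?
  11 < 12, so condition is false
Branch taken: No

No


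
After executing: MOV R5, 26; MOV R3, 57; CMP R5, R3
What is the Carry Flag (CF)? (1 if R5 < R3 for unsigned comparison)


Register state trace:
  MOV R5, 26  → R5 = 26
  MOV R3, 57  → R3 = 57
  CMP R5, R3  → unsigned 26 - 57: borrow occurs
  26 < 57, so CF = 1
CF = 1

1


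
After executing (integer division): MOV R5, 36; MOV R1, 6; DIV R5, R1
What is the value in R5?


Register state trace:
  MOV R5, 36  → R5 = 36
  MOV R1, 6  → R1 = 6
  DIV R5, R1  → R5 = 36 // 6 = 6
Final: R5 = 6

6


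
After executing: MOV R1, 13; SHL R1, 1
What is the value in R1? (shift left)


Register state trace:
  MOV R1, 13  → R1 = 13
  SHL R1, 1  → R1 = 13 << 1 = 13 * 2^1 = 26
Final: R1 = 26

26


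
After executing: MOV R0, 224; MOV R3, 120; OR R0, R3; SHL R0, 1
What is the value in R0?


Register state trace:
  MOV R0, 224  → R0 = 224 (0b11100000)
  MOV R3, 120  → R3 = 120 (0b01111000)
  OR R0, R3  → R0 = 224 OR 120 = 248 (0b11111000)
  SHL R0, 1  → R0 = 248 << 1 = 496
Final: R0 = 496

496


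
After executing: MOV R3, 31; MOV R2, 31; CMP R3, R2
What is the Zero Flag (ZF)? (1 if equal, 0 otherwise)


Register state trace:
  MOV R3, 31  → R3 = 31
  MOV R2, 31  → R2 = 31
  CMP R3, R2  → computes 31 - 31 = 0
  Result is zero, so values are equal
ZF = 1

1


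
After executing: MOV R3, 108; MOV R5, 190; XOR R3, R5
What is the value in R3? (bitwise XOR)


Register state trace:
  MOV R3, 108  → R3 = 108 (0b01101100)
  MOV R5, 190  → R5 = 190 (0b10111110)
  XOR R3, R5  → R3 = 108 XOR 190 = 210 (0b11010010)
Final: R3 = 210

210


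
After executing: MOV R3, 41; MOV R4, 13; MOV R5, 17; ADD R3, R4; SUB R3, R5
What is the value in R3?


Register state trace:
  MOV R3, 41  → R3 = 41
  MOV R4, 13  → R4 = 13
  MOV R5, 17  → R5 = 17
  ADD R3, R4  → R3 = 41 + 13 = 54
  SUB R3, R5  → R3 = 54 - 17 = 37
Final: R3 = 37

37


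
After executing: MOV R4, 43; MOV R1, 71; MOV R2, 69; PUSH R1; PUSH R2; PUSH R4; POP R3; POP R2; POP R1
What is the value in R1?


Stack trace (top is rightmost):
  MOV R4, 43  → R4 = 43
  MOV R1, 71  → R1 = 71
  MOV R2, 69  → R2 = 69
  PUSH R1  → stack: [71]
  PUSH R2  → stack: [71, 69]
  PUSH R4  → stack: [71, 69, 43]
  POP R3  → R3 = 43, stack: [71, 69]
  POP R2  → R2 = 69, stack: [71]
  POP R1  → R1 = 71, stack: []
Final: R1 = 71

71


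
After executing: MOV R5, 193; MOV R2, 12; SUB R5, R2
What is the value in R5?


Register state trace:
  MOV R5, 193  → R5 = 193
  MOV R2, 12  → R2 = 12
  SUB R5, R2  → R5 = 193 - 12 = 181
Final: R5 = 181

181


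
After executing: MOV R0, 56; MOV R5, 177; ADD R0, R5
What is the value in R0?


Register state trace:
  MOV R0, 56  → R0 = 56
  MOV R5, 177  → R5 = 177
  ADD R0, R5  → R0 = 56 + 177 = 233
Final: R0 = 233

233


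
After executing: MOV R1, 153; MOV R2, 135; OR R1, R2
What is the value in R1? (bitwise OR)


Register state trace:
  MOV R1, 153  → R1 = 153 (0b10011001)
  MOV R2, 135  → R2 = 135 (0b10000111)
  OR R1, R2   → R1 = 153 OR 135 = 159 (0b10011111)
Final: R1 = 159

159


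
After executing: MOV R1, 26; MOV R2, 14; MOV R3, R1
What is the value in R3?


Register state trace:
  MOV R1, 26  → R1 = 26
  MOV R2, 14  → R2 = 14
  MOV R3, R1  → R3 = 26
Final: R3 = 26

26


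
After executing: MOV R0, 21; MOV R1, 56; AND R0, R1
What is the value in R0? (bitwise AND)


Register state trace:
  MOV R0, 21  → R0 = 21 (0b00010101)
  MOV R1, 56  → R1 = 56 (0b00111000)
  AND R0, R1  → R0 = 21 AND 56 = 16 (0b00010000)
Final: R0 = 16

16


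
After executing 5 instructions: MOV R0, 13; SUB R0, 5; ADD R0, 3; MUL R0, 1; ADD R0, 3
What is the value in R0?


Register state trace:
  MOV R0, 13  → R0 = 13
  SUB R0, 5  → R0 = 13 - 5 = 8
  ADD R0, 3  → R0 = 8 + 3 = 11
  MUL R0, 1  → R0 = 11 * 1 = 11
  ADD R0, 3  → R0 = 11 + 3 = 14
Final: R0 = 14

14


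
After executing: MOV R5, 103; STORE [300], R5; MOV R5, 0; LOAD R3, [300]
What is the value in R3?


Register and memory trace:
  MOV R5, 103  → R5 = 103
  STORE [300], R5  → mem[300] = 103
  MOV R5, 0  → R5 = 0
  LOAD R3, [300]  → R3 = mem[300] = 103
Final: R3 = 103

103


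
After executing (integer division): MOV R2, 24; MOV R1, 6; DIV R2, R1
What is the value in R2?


Register state trace:
  MOV R2, 24  → R2 = 24
  MOV R1, 6  → R1 = 6
  DIV R2, R1  → R2 = 24 // 6 = 4
Final: R2 = 4

4


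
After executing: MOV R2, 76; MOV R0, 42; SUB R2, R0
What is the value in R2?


Register state trace:
  MOV R2, 76  → R2 = 76
  MOV R0, 42  → R0 = 42
  SUB R2, R0  → R2 = 76 - 42 = 34
Final: R2 = 34

34


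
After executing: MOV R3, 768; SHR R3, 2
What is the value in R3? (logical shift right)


Register state trace:
  MOV R3, 768  → R3 = 768
  SHR R3, 2  → R3 = 768 >> 2 = 768 // 2^2 = 192
Final: R3 = 192

192


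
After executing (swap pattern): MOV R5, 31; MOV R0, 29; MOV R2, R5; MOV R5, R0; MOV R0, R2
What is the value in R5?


Register state trace (swap pattern):
  MOV R5, 31  → R5 = 31
  MOV R0, 29  → R0 = 29
  MOV R2, R5  → R2 = 31  (save R5)
  MOV R5, R0  → R5 = 29  (R5 gets R0's value)
  MOV R0, R2  → R0 = 31  (R0 gets saved value)
Final: R5 = 29

29


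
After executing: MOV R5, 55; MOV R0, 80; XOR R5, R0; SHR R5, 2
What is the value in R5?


Register state trace:
  MOV R5, 55  → R5 = 55 (0b00110111)
  MOV R0, 80  → R0 = 80 (0b01010000)
  XOR R5, R0  → R5 = 55 XOR 80 = 103 (0b01100111)
  SHR R5, 2  → R5 = 103 >> 2 = 25
Final: R5 = 25

25


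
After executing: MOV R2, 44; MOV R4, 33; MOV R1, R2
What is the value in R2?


Register state trace:
  MOV R2, 44  → R2 = 44
  MOV R4, 33  → R4 = 33
  MOV R1, R2  → R1 = 44
Final: R2 = 44

44


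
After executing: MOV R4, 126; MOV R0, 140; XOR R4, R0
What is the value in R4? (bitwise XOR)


Register state trace:
  MOV R4, 126  → R4 = 126 (0b01111110)
  MOV R0, 140  → R0 = 140 (0b10001100)
  XOR R4, R0  → R4 = 126 XOR 140 = 242 (0b11110010)
Final: R4 = 242

242


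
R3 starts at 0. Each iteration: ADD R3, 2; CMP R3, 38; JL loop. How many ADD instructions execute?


Loop trace (R3 starts at 0, target 38, step 2):
  ADD #1: R3 = 0 + 2 = 2  → 2 < 38, loop
  ADD #2: R3 = 2 + 2 = 4  → 4 < 38, loop
  ADD #3: R3 = 4 + 2 = 6  → 6 < 38, loop
  ADD #4: R3 = 6 + 2 = 8  → 8 < 38, loop
  ADD #5: R3 = 8 + 2 = 10  → 10 < 38, loop
  ADD #6: R3 = 10 + 2 = 12  → 12 < 38, loop
  ADD #7: R3 = 12 + 2 = 14  → 14 < 38, loop
  ADD #8: R3 = 14 + 2 = 16  → 16 < 38, loop
  ADD #9: R3 = 16 + 2 = 18  → 18 < 38, loop
  ADD #10: R3 = 18 + 2 = 20  → 20 < 38, loop
  ADD #11: R3 = 20 + 2 = 22  → 22 < 38, loop
  ADD #12: R3 = 22 + 2 = 24  → 24 < 38, loop
  ADD #13: R3 = 24 + 2 = 26  → 26 < 38, loop
  ADD #14: R3 = 26 + 2 = 28  → 28 < 38, loop
  ADD #15: R3 = 28 + 2 = 30  → 30 < 38, loop
  ADD #16: R3 = 30 + 2 = 32  → 32 < 38, loop
  ADD #17: R3 = 32 + 2 = 34  → 34 < 38, loop
  ADD #18: R3 = 34 + 2 = 36  → 36 < 38, loop
  ADD #19: R3 = 36 + 2 = 38  → 38 >= 38, exit
Total ADD instructions: 19

19


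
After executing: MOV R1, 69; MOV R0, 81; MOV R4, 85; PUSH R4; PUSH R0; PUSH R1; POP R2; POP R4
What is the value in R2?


Stack trace (top is rightmost):
  MOV R1, 69  → R1 = 69
  MOV R0, 81  → R0 = 81
  MOV R4, 85  → R4 = 85
  PUSH R4  → stack: [85]
  PUSH R0  → stack: [85, 81]
  PUSH R1  → stack: [85, 81, 69]
  POP R2  → R2 = 69, stack: [85, 81]
  POP R4  → R4 = 81, stack: [85]
Final: R2 = 69

69


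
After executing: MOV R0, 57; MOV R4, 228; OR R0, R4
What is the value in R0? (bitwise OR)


Register state trace:
  MOV R0, 57  → R0 = 57 (0b00111001)
  MOV R4, 228  → R4 = 228 (0b11100100)
  OR R0, R4   → R0 = 57 OR 228 = 253 (0b11111101)
Final: R0 = 253

253


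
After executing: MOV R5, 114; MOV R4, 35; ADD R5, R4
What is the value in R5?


Register state trace:
  MOV R5, 114  → R5 = 114
  MOV R4, 35  → R4 = 35
  ADD R5, R4  → R5 = 114 + 35 = 149
Final: R5 = 149

149


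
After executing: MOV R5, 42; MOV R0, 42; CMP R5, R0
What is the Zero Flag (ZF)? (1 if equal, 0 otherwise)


Register state trace:
  MOV R5, 42  → R5 = 42
  MOV R0, 42  → R0 = 42
  CMP R5, R0  → computes 42 - 42 = 0
  Result is zero, so values are equal
ZF = 1

1


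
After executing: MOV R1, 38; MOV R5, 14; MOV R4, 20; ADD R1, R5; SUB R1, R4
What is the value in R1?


Register state trace:
  MOV R1, 38  → R1 = 38
  MOV R5, 14  → R5 = 14
  MOV R4, 20  → R4 = 20
  ADD R1, R5  → R1 = 38 + 14 = 52
  SUB R1, R4  → R1 = 52 - 20 = 32
Final: R1 = 32

32
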